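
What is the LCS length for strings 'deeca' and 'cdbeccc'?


DP table for LCS of 'deeca' and 'cdbeccc':
       c  d  b  e  c  c  c
    0  0  0  0  0  0  0  0
  d 0  0  1  1  1  1  1  1
  e 0  0  1  1  2  2  2  2
  e 0  0  1  1  2  2  2  2
  c 0  1  1  1  2  3  3  3
  a 0  1  1  1  2  3  3  3
LCS: 'dec'
LCS length = 3

3


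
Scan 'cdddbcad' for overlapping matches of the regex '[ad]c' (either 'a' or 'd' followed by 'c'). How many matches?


Pattern: [ad]c means either 'a' or 'd' followed by 'c'.
Scanning 'cdddbcad' position-by-position:
  Pos 0: window 'cd' -> no
  Pos 1: window 'dd' -> no
  Pos 2: window 'dd' -> no
  Pos 3: window 'db' -> no
  Pos 4: window 'bc' -> no
  Pos 5: window 'ca' -> no
  Pos 6: window 'ad' -> no
  Pos 7: window 'd' -> no
Total matches: 0

0


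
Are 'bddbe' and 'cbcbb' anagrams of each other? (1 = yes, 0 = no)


Sort characters of 'bddbe': 'bbdde'
Sort characters of 'cbcbb': 'bbbcc'
Sorted forms differ -> they are NOT anagrams
Result: 0

0


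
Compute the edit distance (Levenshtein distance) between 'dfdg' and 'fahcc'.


Building DP table for s1='dfdg' (len 4) and s2='fahcc' (len 5):
       f  a  h  c  c
    0  1  2  3  4  5
  d 1  1  2  3  4  5
  f 2  1  2  3  4  5
  d 3  2  2  3  4  5
  g 4  3  3  3  4  5
Edit distance = dp[4][5] = 5

5


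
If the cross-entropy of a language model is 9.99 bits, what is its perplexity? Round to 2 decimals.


Perplexity formula: PP = 2^H
H = 9.99
PP = 2^9.99
Decompose: 2^9.99 = 2^9 * 2^0.99
2^9 = 512, 2^0.99 ~ 1.9861850
PP ~ 512 * 1.9861850 = 1016.9267200
Rounded to 2 decimals: 1016.93

1016.93


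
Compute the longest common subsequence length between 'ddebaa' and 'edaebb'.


DP table for LCS of 'ddebaa' and 'edaebb':
       e  d  a  e  b  b
    0  0  0  0  0  0  0
  d 0  0  1  1  1  1  1
  d 0  0  1  1  1  1  1
  e 0  1  1  1  2  2  2
  b 0  1  1  1  2  3  3
  a 0  1  1  2  2  3  3
  a 0  1  1  2  2  3  3
LCS: 'deb'
LCS length = 3

3


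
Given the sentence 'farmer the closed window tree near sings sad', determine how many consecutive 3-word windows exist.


Word trigrams from [8] words:
  Trigram 1: (farmer the closed)
  Trigram 2: (the closed window)
  Trigram 3: (closed window tree)
  Trigram 4: (window tree near)
  Trigram 5: (tree near sings)
  Trigram 6: (near sings sad)
Total word trigrams: 8 - 2 = 6

6


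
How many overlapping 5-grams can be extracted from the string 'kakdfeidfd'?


String 'kakdfeidfd' has length L = 10.
Number of overlapping n-grams = L - n + 1
Substituting: 10 - 5 + 1 = 6

6


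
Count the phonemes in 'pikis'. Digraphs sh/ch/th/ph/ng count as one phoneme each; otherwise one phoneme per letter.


Parsing 'pikis' greedily, digraphs first:
  'p' -> consonant phoneme (phonemes so far: 1)
  'i' -> vowel phoneme (phonemes so far: 2)
  'k' -> consonant phoneme (phonemes so far: 3)
  'i' -> vowel phoneme (phonemes so far: 4)
  's' -> consonant phoneme (phonemes so far: 5)
Total phonemes: 5

5


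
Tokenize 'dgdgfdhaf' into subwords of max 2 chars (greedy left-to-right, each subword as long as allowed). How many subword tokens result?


'dgdgfdhaf' has 9 characters.
Chunking with max size 2:
  Chunk 1: 'dg' (positions 0-1)
  Chunk 2: 'dg' (positions 2-3)
  Chunk 3: 'fd' (positions 4-5)
  Chunk 4: 'ha' (positions 6-7)
  Chunk 5: 'f' (positions 8-8)
Total chunks: ceil(9 / 2) = 5

5


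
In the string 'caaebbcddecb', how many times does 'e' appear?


Scanning 'caaebbcddecb' for 'e':
  Position 3: 'e' -> MATCH (count: 1)
  Position 9: 'e' -> MATCH (count: 2)
Total occurrences of 'e': 2

2


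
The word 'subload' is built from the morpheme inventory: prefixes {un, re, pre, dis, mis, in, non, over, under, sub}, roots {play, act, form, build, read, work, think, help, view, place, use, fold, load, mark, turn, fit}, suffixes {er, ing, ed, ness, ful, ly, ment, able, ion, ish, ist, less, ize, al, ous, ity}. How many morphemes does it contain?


Segmenting 'subload' against the inventory:
  'sub' -> prefix (morpheme 1)
  'load' -> root (morpheme 2)
Total morphemes: 2

2


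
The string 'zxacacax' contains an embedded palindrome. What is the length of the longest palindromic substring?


Scanning 'zxacacax' for palindromic substrings.
Substring at positions 1-7: 'xacacax'.
Check: reverse('xacacax') = 'xacacax' -> palindrome confirmed.
Neighbouring characters ('z' / '-') break symmetry, so it cannot extend further.
No longer palindromic substring exists; longest length = 7

7


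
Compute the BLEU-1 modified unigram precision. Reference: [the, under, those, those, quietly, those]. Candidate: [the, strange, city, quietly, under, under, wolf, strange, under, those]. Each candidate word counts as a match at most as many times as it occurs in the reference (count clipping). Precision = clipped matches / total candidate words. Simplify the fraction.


Reference word counts: {'quietly': 1, 'the': 1, 'those': 3, 'under': 1}
Checking each candidate word (with clipping):
  'the' -> in reference (ref count 1, used 1/1) -> match (matches: 1)
  'strange' -> not in reference -> no match (matches: 1)
  'city' -> not in reference -> no match (matches: 1)
  'quietly' -> in reference (ref count 1, used 1/1) -> match (matches: 2)
  'under' -> in reference (ref count 1, used 1/1) -> match (matches: 3)
  'under' -> ref count 1 already used up (1/1) -> clipped, no match (matches: 3)
  'wolf' -> not in reference -> no match (matches: 3)
  'strange' -> not in reference -> no match (matches: 3)
  'under' -> ref count 1 already used up (1/1) -> clipped, no match (matches: 3)
  'those' -> in reference (ref count 3, used 1/3) -> match (matches: 4)
Clipped matches: 4, Candidate length: 10
Precision = 4/10 = 2/5

2/5


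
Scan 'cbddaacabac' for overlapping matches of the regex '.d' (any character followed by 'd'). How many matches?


Pattern: .d means any character followed by 'd'.
Scanning 'cbddaacabac' position-by-position:
  Pos 0: window 'cb' -> no
  Pos 1: window 'bd' -> MATCH
  Pos 2: window 'dd' -> MATCH
  Pos 3: window 'da' -> no
  Pos 4: window 'aa' -> no
  Pos 5: window 'ac' -> no
  Pos 6: window 'ca' -> no
  Pos 7: window 'ab' -> no
  Pos 8: window 'ba' -> no
  Pos 9: window 'ac' -> no
  Pos 10: window 'c' -> no
Total matches: 2

2


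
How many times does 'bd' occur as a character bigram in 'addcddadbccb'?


Scanning 'addcddadbccb' for bigram 'bd':
  Position 0: 'ad' -> no
  Position 1: 'dd' -> no
  Position 2: 'dc' -> no
  Position 3: 'cd' -> no
  Position 4: 'dd' -> no
  Position 5: 'da' -> no
  Position 6: 'ad' -> no
  Position 7: 'db' -> no
  Position 8: 'bc' -> no
  Position 9: 'cc' -> no
  Position 10: 'cb' -> no
Total matches: 0

0


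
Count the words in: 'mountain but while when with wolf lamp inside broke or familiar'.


Counting words by splitting on spaces:
  Word 1: 'mountain'
  Word 2: 'but'
  Word 3: 'while'
  Word 4: 'when'
  Word 5: 'with'
  Word 6: 'wolf'
  Word 7: 'lamp'
  Word 8: 'inside'
  Word 9: 'broke'
  Word 10: 'or'
  Word 11: 'familiar'
Total words: 11

11


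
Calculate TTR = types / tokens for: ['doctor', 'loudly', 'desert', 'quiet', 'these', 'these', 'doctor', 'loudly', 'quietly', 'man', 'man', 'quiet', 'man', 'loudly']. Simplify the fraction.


Tokens: 14
Unique types: ('desert', 'doctor', 'loudly', 'man', 'quiet', 'quietly', 'these') = 7
TTR = 7/14
Simplify: divide both by 7 -> 1/2
TTR = 1/2

1/2


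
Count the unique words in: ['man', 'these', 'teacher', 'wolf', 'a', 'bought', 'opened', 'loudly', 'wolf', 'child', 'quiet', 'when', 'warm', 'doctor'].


Listing all tokens and tracking unique types:
  Token 1: 'man' -> NEW (unique so far: 1)
  Token 2: 'these' -> NEW (unique so far: 2)
  Token 3: 'teacher' -> NEW (unique so far: 3)
  Token 4: 'wolf' -> NEW (unique so far: 4)
  Token 5: 'a' -> NEW (unique so far: 5)
  Token 6: 'bought' -> NEW (unique so far: 6)
  Token 7: 'opened' -> NEW (unique so far: 7)
  Token 8: 'loudly' -> NEW (unique so far: 8)
  Token 9: 'wolf' -> duplicate (unique so far: 8)
  Token 10: 'child' -> NEW (unique so far: 9)
  Token 11: 'quiet' -> NEW (unique so far: 10)
  Token 12: 'when' -> NEW (unique so far: 11)
  Token 13: 'warm' -> NEW (unique so far: 12)
  Token 14: 'doctor' -> NEW (unique so far: 13)
Unique types: ('a', 'bought', 'child', 'doctor', 'loudly', 'man', 'opened', 'quiet', 'teacher', 'these', 'warm', 'when', 'wolf')
Vocabulary size: 13

13


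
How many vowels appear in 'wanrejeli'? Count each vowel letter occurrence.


Scanning each character of 'wanrejeli':
  Position 1: 'w' -> consonant (running count: 0)
  Position 2: 'a' -> vowel (running count: 1)
  Position 3: 'n' -> consonant (running count: 1)
  Position 4: 'r' -> consonant (running count: 1)
  Position 5: 'e' -> vowel (running count: 2)
  Position 6: 'j' -> consonant (running count: 2)
  Position 7: 'e' -> vowel (running count: 3)
  Position 8: 'l' -> consonant (running count: 3)
  Position 9: 'i' -> vowel (running count: 4)
Total vowels: 4

4


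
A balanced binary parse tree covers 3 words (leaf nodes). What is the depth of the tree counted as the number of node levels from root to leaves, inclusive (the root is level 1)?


In a balanced binary tree with n leaves the deepest leaf is ceil(log2(n)) edges below the root,
so counting node levels inclusive of root and leaves gives ceil(log2(n)) + 1 levels.
log2(3) = 1.5850
ceil(1.5850) = 2
levels = 2 + 1 = 3

3


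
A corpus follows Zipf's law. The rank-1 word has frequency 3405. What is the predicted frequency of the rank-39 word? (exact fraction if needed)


Zipf's law: freq(rank) = f1 / rank
f1 = 3405, rank = 39
freq = 3405 / 39
GCD(3405, 39) = 3
Simplified: 1135/13

1135/13


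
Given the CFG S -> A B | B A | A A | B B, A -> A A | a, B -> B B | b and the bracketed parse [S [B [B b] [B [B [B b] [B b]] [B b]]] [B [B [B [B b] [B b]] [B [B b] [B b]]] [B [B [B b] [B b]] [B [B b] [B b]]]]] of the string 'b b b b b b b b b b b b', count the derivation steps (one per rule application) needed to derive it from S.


Every bracketed nonterminal node [X ...] in the tree is produced by exactly one rule application.
Reading the tree off as a leftmost derivation:
  Step 1: S  =>  B B   (applied S -> B B)
  Step 2: B B  =>  B B B   (applied B -> B B)
  Step 3: B B B  =>  b B B   (applied B -> b)
  Step 4: b B B  =>  b B B B   (applied B -> B B)
  Step 5: b B B B  =>  b B B B B   (applied B -> B B)
  Step 6: b B B B B  =>  b b B B B   (applied B -> b)
  Step 7: b b B B B  =>  b b b B B   (applied B -> b)
  Step 8: b b b B B  =>  b b b b B   (applied B -> b)
  Step 9: b b b b B  =>  b b b b B B   (applied B -> B B)
  Step 10: b b b b B B  =>  b b b b B B B   (applied B -> B B)
  Step 11: b b b b B B B  =>  b b b b B B B B   (applied B -> B B)
  Step 12: b b b b B B B B  =>  b b b b b B B B   (applied B -> b)
  Step 13: b b b b b B B B  =>  b b b b b b B B   (applied B -> b)
  Step 14: b b b b b b B B  =>  b b b b b b B B B   (applied B -> B B)
  Step 15: b b b b b b B B B  =>  b b b b b b b B B   (applied B -> b)
  Step 16: b b b b b b b B B  =>  b b b b b b b b B   (applied B -> b)
  Step 17: b b b b b b b b B  =>  b b b b b b b b B B   (applied B -> B B)
  Step 18: b b b b b b b b B B  =>  b b b b b b b b B B B   (applied B -> B B)
  Step 19: b b b b b b b b B B B  =>  b b b b b b b b b B B   (applied B -> b)
  Step 20: b b b b b b b b b B B  =>  b b b b b b b b b b B   (applied B -> b)
  Step 21: b b b b b b b b b b B  =>  b b b b b b b b b b B B   (applied B -> B B)
  Step 22: b b b b b b b b b b B B  =>  b b b b b b b b b b b B   (applied B -> b)
  Step 23: b b b b b b b b b b b B  =>  b b b b b b b b b b b b   (applied B -> b)
Final yield: b b b b b b b b b b b b
Total rewrite steps: 23

23


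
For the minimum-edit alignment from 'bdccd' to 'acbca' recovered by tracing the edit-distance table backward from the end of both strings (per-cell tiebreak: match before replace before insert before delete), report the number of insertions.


Edit distance = 4. Backtracking from cell (5, 5) with preference match > replace > insert > delete,
then listing the resulting alignment 'bdccd' -> 'acbca' left to right:
  Step 1: replace b->a
  Step 2: replace d->c
  Step 3: replace c->b
  Step 4: keep 'c'
  Step 5: replace d->a
Total insertions: 0

0


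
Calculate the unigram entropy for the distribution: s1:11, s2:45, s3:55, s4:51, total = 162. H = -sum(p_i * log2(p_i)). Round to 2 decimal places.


Computing entropy H = -sum(p_i * log2(p_i)):
  s1: p = 11/162 = 0.0679, -p*log2(p) = 0.2635
  s2: p = 45/162 = 0.2778, -p*log2(p) = 0.5133
  s3: p = 55/162 = 0.3395, -p*log2(p) = 0.5291
  s4: p = 51/162 = 0.3148, -p*log2(p) = 0.5249
H = sum of terms = 1.8308
Rounded to 2 decimals: 1.83

1.83


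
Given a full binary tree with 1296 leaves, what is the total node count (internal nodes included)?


Leaf nodes (terminals): 1296
Internal nodes = n - 1 = 1296 - 1 = 1295
Total = leaves + internal = 1296 + 1295 = 2591

2591


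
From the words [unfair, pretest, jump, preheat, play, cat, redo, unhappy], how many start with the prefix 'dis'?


Checking each word for prefix 'dis':
  'unfair' -> no (count: 0)
  'pretest' -> no (count: 0)
  'jump' -> no (count: 0)
  'preheat' -> no (count: 0)
  'play' -> no (count: 0)
  'cat' -> no (count: 0)
  'redo' -> no (count: 0)
  'unhappy' -> no (count: 0)
Total with prefix 'dis': 0

0


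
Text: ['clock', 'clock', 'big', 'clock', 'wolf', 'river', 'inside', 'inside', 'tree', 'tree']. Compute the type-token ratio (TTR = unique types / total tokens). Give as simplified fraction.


Tokens: 10
Unique types: ('big', 'clock', 'inside', 'river', 'tree', 'wolf') = 6
TTR = 6/10
Simplify: divide both by 2 -> 3/5
TTR = 3/5

3/5


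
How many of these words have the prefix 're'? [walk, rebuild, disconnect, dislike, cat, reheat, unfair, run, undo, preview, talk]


Checking each word for prefix 're':
  'walk' -> no (count: 0)
  'rebuild' -> YES, starts with 're' (count: 1)
  'disconnect' -> no (count: 1)
  'dislike' -> no (count: 1)
  'cat' -> no (count: 1)
  'reheat' -> YES, starts with 're' (count: 2)
  'unfair' -> no (count: 2)
  'run' -> no (count: 2)
  'undo' -> no (count: 2)
  'preview' -> no (count: 2)
  'talk' -> no (count: 2)
Total with prefix 're': 2

2


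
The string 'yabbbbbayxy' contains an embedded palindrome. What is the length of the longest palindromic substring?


Scanning 'yabbbbbayxy' for palindromic substrings.
Substring at positions 0-8: 'yabbbbbay'.
Check: reverse('yabbbbbay') = 'yabbbbbay' -> palindrome confirmed.
Neighbouring characters ('-' / 'x') break symmetry, so it cannot extend further.
No longer palindromic substring exists; longest length = 9

9


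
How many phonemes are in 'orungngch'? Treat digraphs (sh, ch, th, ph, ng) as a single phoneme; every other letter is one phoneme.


Parsing 'orungngch' greedily, digraphs first:
  'o' -> vowel phoneme (phonemes so far: 1)
  'r' -> consonant phoneme (phonemes so far: 2)
  'u' -> vowel phoneme (phonemes so far: 3)
  'ng' -> digraph (1 consonant phoneme) (phonemes so far: 4)
  'ng' -> digraph (1 consonant phoneme) (phonemes so far: 5)
  'ch' -> digraph (1 consonant phoneme) (phonemes so far: 6)
Total phonemes: 6

6


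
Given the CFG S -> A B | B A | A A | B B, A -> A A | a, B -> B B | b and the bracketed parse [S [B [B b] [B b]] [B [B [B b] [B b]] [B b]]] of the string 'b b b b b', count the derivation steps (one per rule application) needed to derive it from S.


Every bracketed nonterminal node [X ...] in the tree is produced by exactly one rule application.
Reading the tree off as a leftmost derivation:
  Step 1: S  =>  B B   (applied S -> B B)
  Step 2: B B  =>  B B B   (applied B -> B B)
  Step 3: B B B  =>  b B B   (applied B -> b)
  Step 4: b B B  =>  b b B   (applied B -> b)
  Step 5: b b B  =>  b b B B   (applied B -> B B)
  Step 6: b b B B  =>  b b B B B   (applied B -> B B)
  Step 7: b b B B B  =>  b b b B B   (applied B -> b)
  Step 8: b b b B B  =>  b b b b B   (applied B -> b)
  Step 9: b b b b B  =>  b b b b b   (applied B -> b)
Final yield: b b b b b
Total rewrite steps: 9

9


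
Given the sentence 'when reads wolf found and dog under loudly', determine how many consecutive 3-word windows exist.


Word trigrams from [8] words:
  Trigram 1: (when reads wolf)
  Trigram 2: (reads wolf found)
  Trigram 3: (wolf found and)
  Trigram 4: (found and dog)
  Trigram 5: (and dog under)
  Trigram 6: (dog under loudly)
Total word trigrams: 8 - 2 = 6

6


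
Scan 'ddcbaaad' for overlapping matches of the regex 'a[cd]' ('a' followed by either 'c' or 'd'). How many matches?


Pattern: a[cd] means 'a' followed by either 'c' or 'd'.
Scanning 'ddcbaaad' position-by-position:
  Pos 0: window 'dd' -> no
  Pos 1: window 'dc' -> no
  Pos 2: window 'cb' -> no
  Pos 3: window 'ba' -> no
  Pos 4: window 'aa' -> no
  Pos 5: window 'aa' -> no
  Pos 6: window 'ad' -> MATCH
  Pos 7: window 'd' -> no
Total matches: 1

1


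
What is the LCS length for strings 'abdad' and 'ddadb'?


DP table for LCS of 'abdad' and 'ddadb':
       d  d  a  d  b
    0  0  0  0  0  0
  a 0  0  0  1  1  1
  b 0  0  0  1  1  2
  d 0  1  1  1  2  2
  a 0  1  1  2  2  2
  d 0  1  2  2  3  3
LCS: 'dad'
LCS length = 3

3


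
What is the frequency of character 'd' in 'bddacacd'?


Scanning 'bddacacd' for 'd':
  Position 1: 'd' -> MATCH (count: 1)
  Position 2: 'd' -> MATCH (count: 2)
  Position 7: 'd' -> MATCH (count: 3)
Total occurrences of 'd': 3

3


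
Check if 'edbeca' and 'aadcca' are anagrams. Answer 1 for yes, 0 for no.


Sort characters of 'edbeca': 'abcdee'
Sort characters of 'aadcca': 'aaaccd'
Sorted forms differ -> they are NOT anagrams
Result: 0

0


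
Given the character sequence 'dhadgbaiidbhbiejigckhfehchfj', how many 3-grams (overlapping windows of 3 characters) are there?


String 'dhadgbaiidbhbiejigckhfehchfj' has length L = 28.
Number of overlapping n-grams = L - n + 1
Substituting: 28 - 3 + 1 = 26

26


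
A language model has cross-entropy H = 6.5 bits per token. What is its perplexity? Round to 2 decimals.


Perplexity formula: PP = 2^H
H = 6.5
PP = 2^6.5
Decompose: 2^6.5 = 2^6 * 2^0.5 = 2^6 * sqrt(2)
2^6 = 64, sqrt(2) ~ 1.4142136
PP ~ 64 * 1.4142136 = 90.5096704
Rounded to 2 decimals: 90.51

90.51


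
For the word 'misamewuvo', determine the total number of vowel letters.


Scanning each character of 'misamewuvo':
  Position 1: 'm' -> consonant (running count: 0)
  Position 2: 'i' -> vowel (running count: 1)
  Position 3: 's' -> consonant (running count: 1)
  Position 4: 'a' -> vowel (running count: 2)
  Position 5: 'm' -> consonant (running count: 2)
  Position 6: 'e' -> vowel (running count: 3)
  Position 7: 'w' -> consonant (running count: 3)
  Position 8: 'u' -> vowel (running count: 4)
  Position 9: 'v' -> consonant (running count: 4)
  Position 10: 'o' -> vowel (running count: 5)
Total vowels: 5

5


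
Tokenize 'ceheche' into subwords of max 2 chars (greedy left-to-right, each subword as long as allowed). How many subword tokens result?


'ceheche' has 7 characters.
Chunking with max size 2:
  Chunk 1: 'ce' (positions 0-1)
  Chunk 2: 'he' (positions 2-3)
  Chunk 3: 'ch' (positions 4-5)
  Chunk 4: 'e' (positions 6-6)
Total chunks: ceil(7 / 2) = 4

4


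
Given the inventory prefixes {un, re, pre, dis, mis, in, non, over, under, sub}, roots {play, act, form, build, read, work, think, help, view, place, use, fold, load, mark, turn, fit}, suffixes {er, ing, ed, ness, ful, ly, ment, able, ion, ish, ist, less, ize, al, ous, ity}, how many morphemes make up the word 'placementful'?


Segmenting 'placementful' against the inventory:
  'place' -> root (morpheme 1)
  'ment' -> suffix (morpheme 2)
  'ful' -> suffix (morpheme 3)
Total morphemes: 3

3


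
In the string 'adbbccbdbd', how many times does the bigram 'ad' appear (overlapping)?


Scanning 'adbbccbdbd' for bigram 'ad':
  Position 0: 'ad' -> MATCH
  Position 1: 'db' -> no
  Position 2: 'bb' -> no
  Position 3: 'bc' -> no
  Position 4: 'cc' -> no
  Position 5: 'cb' -> no
  Position 6: 'bd' -> no
  Position 7: 'db' -> no
  Position 8: 'bd' -> no
Total matches: 1

1


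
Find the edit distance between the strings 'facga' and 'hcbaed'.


Building DP table for s1='facga' (len 5) and s2='hcbaed' (len 6):
       h  c  b  a  e  d
    0  1  2  3  4  5  6
  f 1  1  2  3  4  5  6
  a 2  2  2  3  3  4  5
  c 3  3  2  3  4  4  5
  g 4  4  3  3  4  5  5
  a 5  5  4  4  3  4  5
Edit distance = dp[5][6] = 5

5


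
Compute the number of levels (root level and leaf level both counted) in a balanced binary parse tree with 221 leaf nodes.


In a balanced binary tree with n leaves the deepest leaf is ceil(log2(n)) edges below the root,
so counting node levels inclusive of root and leaves gives ceil(log2(n)) + 1 levels.
log2(221) = 7.7879
ceil(7.7879) = 8
levels = 8 + 1 = 9

9


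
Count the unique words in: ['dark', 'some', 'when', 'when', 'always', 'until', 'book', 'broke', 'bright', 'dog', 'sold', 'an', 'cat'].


Listing all tokens and tracking unique types:
  Token 1: 'dark' -> NEW (unique so far: 1)
  Token 2: 'some' -> NEW (unique so far: 2)
  Token 3: 'when' -> NEW (unique so far: 3)
  Token 4: 'when' -> duplicate (unique so far: 3)
  Token 5: 'always' -> NEW (unique so far: 4)
  Token 6: 'until' -> NEW (unique so far: 5)
  Token 7: 'book' -> NEW (unique so far: 6)
  Token 8: 'broke' -> NEW (unique so far: 7)
  Token 9: 'bright' -> NEW (unique so far: 8)
  Token 10: 'dog' -> NEW (unique so far: 9)
  Token 11: 'sold' -> NEW (unique so far: 10)
  Token 12: 'an' -> NEW (unique so far: 11)
  Token 13: 'cat' -> NEW (unique so far: 12)
Unique types: ('always', 'an', 'book', 'bright', 'broke', 'cat', 'dark', 'dog', 'sold', 'some', 'until', 'when')
Vocabulary size: 12

12


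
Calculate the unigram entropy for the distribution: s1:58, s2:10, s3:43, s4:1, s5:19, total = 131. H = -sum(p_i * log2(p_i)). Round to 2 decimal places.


Computing entropy H = -sum(p_i * log2(p_i)):
  s1: p = 58/131 = 0.4427, -p*log2(p) = 0.5204
  s2: p = 10/131 = 0.0763, -p*log2(p) = 0.2833
  s3: p = 43/131 = 0.3282, -p*log2(p) = 0.5275
  s4: p = 1/131 = 0.0076, -p*log2(p) = 0.0537
  s5: p = 19/131 = 0.1450, -p*log2(p) = 0.4040
H = sum of terms = 1.7889
Rounded to 2 decimals: 1.79

1.79


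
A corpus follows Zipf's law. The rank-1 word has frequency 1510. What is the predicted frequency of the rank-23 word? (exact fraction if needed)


Zipf's law: freq(rank) = f1 / rank
f1 = 1510, rank = 23
freq = 1510 / 23
GCD(1510, 23) = 1
Simplified: 1510/23

1510/23


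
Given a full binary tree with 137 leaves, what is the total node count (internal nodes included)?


Leaf nodes (terminals): 137
Internal nodes = n - 1 = 137 - 1 = 136
Total = leaves + internal = 137 + 136 = 273

273


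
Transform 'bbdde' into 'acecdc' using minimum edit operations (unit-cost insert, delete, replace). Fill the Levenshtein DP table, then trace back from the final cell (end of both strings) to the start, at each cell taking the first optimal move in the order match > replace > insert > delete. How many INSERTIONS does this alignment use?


Edit distance = 5. Backtracking from cell (5, 6) with preference match > replace > insert > delete,
then listing the resulting alignment 'bbdde' -> 'acecdc' left to right:
  Step 1: insert 'a' [insertion #1]
  Step 2: replace b->c
  Step 3: replace b->e
  Step 4: replace d->c
  Step 5: keep 'd'
  Step 6: replace e->c
Total insertions: 1

1


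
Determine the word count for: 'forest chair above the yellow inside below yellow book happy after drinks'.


Counting words by splitting on spaces:
  Word 1: 'forest'
  Word 2: 'chair'
  Word 3: 'above'
  Word 4: 'the'
  Word 5: 'yellow'
  Word 6: 'inside'
  Word 7: 'below'
  Word 8: 'yellow'
  Word 9: 'book'
  Word 10: 'happy'
  Word 11: 'after'
  Word 12: 'drinks'
Total words: 12

12


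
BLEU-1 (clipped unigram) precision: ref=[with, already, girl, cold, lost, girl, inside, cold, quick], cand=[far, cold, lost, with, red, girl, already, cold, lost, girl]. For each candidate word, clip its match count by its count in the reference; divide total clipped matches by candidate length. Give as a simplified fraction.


Reference word counts: {'already': 1, 'cold': 2, 'girl': 2, 'inside': 1, 'lost': 1, 'quick': 1, 'with': 1}
Checking each candidate word (with clipping):
  'far' -> not in reference -> no match (matches: 0)
  'cold' -> in reference (ref count 2, used 1/2) -> match (matches: 1)
  'lost' -> in reference (ref count 1, used 1/1) -> match (matches: 2)
  'with' -> in reference (ref count 1, used 1/1) -> match (matches: 3)
  'red' -> not in reference -> no match (matches: 3)
  'girl' -> in reference (ref count 2, used 1/2) -> match (matches: 4)
  'already' -> in reference (ref count 1, used 1/1) -> match (matches: 5)
  'cold' -> in reference (ref count 2, used 2/2) -> match (matches: 6)
  'lost' -> ref count 1 already used up (1/1) -> clipped, no match (matches: 6)
  'girl' -> in reference (ref count 2, used 2/2) -> match (matches: 7)
Clipped matches: 7, Candidate length: 10
Precision = 7/10

7/10


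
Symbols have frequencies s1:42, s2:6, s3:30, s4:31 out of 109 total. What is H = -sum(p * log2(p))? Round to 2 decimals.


Computing entropy H = -sum(p_i * log2(p_i)):
  s1: p = 42/109 = 0.3853, -p*log2(p) = 0.5302
  s2: p = 6/109 = 0.0550, -p*log2(p) = 0.2303
  s3: p = 30/109 = 0.2752, -p*log2(p) = 0.5123
  s4: p = 31/109 = 0.2844, -p*log2(p) = 0.5159
H = sum of terms = 1.7887
Rounded to 2 decimals: 1.79

1.79


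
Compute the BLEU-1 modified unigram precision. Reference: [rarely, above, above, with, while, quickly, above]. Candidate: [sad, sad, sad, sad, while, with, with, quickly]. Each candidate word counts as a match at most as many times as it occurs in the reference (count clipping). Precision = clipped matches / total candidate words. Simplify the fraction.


Reference word counts: {'above': 3, 'quickly': 1, 'rarely': 1, 'while': 1, 'with': 1}
Checking each candidate word (with clipping):
  'sad' -> not in reference -> no match (matches: 0)
  'sad' -> not in reference -> no match (matches: 0)
  'sad' -> not in reference -> no match (matches: 0)
  'sad' -> not in reference -> no match (matches: 0)
  'while' -> in reference (ref count 1, used 1/1) -> match (matches: 1)
  'with' -> in reference (ref count 1, used 1/1) -> match (matches: 2)
  'with' -> ref count 1 already used up (1/1) -> clipped, no match (matches: 2)
  'quickly' -> in reference (ref count 1, used 1/1) -> match (matches: 3)
Clipped matches: 3, Candidate length: 8
Precision = 3/8

3/8


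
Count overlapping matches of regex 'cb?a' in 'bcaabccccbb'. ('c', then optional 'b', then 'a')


Pattern: cb?a means 'c', then optional 'b', then 'a'.
Scanning 'bcaabccccbb' position-by-position:
  Pos 0: window 'bca' -> no
  Pos 1: window 'caa' -> MATCH
  Pos 2: window 'aab' -> no
  Pos 3: window 'abc' -> no
  Pos 4: window 'bcc' -> no
  Pos 5: window 'ccc' -> no
  Pos 6: window 'ccc' -> no
  Pos 7: window 'ccb' -> no
  Pos 8: window 'cbb' -> no
  Pos 9: window 'bb' -> no
  Pos 10: window 'b' -> no
Total matches: 1

1


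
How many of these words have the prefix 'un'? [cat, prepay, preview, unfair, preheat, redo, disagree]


Checking each word for prefix 'un':
  'cat' -> no (count: 0)
  'prepay' -> no (count: 0)
  'preview' -> no (count: 0)
  'unfair' -> YES, starts with 'un' (count: 1)
  'preheat' -> no (count: 1)
  'redo' -> no (count: 1)
  'disagree' -> no (count: 1)
Total with prefix 'un': 1

1


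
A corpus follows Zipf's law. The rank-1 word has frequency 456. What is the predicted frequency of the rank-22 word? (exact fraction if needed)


Zipf's law: freq(rank) = f1 / rank
f1 = 456, rank = 22
freq = 456 / 22
GCD(456, 22) = 2
Simplified: 228/11

228/11


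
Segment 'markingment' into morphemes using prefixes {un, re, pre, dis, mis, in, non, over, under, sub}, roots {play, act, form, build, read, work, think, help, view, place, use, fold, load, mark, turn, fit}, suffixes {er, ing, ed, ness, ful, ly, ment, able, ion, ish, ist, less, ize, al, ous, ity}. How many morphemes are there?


Segmenting 'markingment' against the inventory:
  'mark' -> root (morpheme 1)
  'ing' -> suffix (morpheme 2)
  'ment' -> suffix (morpheme 3)
Total morphemes: 3

3


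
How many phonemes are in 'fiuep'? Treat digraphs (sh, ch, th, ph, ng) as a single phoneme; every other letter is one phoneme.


Parsing 'fiuep' greedily, digraphs first:
  'f' -> consonant phoneme (phonemes so far: 1)
  'i' -> vowel phoneme (phonemes so far: 2)
  'u' -> vowel phoneme (phonemes so far: 3)
  'e' -> vowel phoneme (phonemes so far: 4)
  'p' -> consonant phoneme (phonemes so far: 5)
Total phonemes: 5

5


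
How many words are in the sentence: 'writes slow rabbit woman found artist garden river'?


Counting words by splitting on spaces:
  Word 1: 'writes'
  Word 2: 'slow'
  Word 3: 'rabbit'
  Word 4: 'woman'
  Word 5: 'found'
  Word 6: 'artist'
  Word 7: 'garden'
  Word 8: 'river'
Total words: 8

8


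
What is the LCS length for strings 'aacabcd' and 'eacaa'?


DP table for LCS of 'aacabcd' and 'eacaa':
       e  a  c  a  a
    0  0  0  0  0  0
  a 0  0  1  1  1  1
  a 0  0  1  1  2  2
  c 0  0  1  2  2  2
  a 0  0  1  2  3  3
  b 0  0  1  2  3  3
  c 0  0  1  2  3  3
  d 0  0  1  2  3  3
LCS: 'aaa'
LCS length = 3

3


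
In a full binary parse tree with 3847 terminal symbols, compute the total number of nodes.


Leaf nodes (terminals): 3847
Internal nodes = n - 1 = 3847 - 1 = 3846
Total = leaves + internal = 3847 + 3846 = 7693

7693


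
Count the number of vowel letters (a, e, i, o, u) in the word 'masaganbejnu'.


Scanning each character of 'masaganbejnu':
  Position 1: 'm' -> consonant (running count: 0)
  Position 2: 'a' -> vowel (running count: 1)
  Position 3: 's' -> consonant (running count: 1)
  Position 4: 'a' -> vowel (running count: 2)
  Position 5: 'g' -> consonant (running count: 2)
  Position 6: 'a' -> vowel (running count: 3)
  Position 7: 'n' -> consonant (running count: 3)
  Position 8: 'b' -> consonant (running count: 3)
  Position 9: 'e' -> vowel (running count: 4)
  Position 10: 'j' -> consonant (running count: 4)
  Position 11: 'n' -> consonant (running count: 4)
  Position 12: 'u' -> vowel (running count: 5)
Total vowels: 5

5


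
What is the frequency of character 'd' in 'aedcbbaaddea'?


Scanning 'aedcbbaaddea' for 'd':
  Position 2: 'd' -> MATCH (count: 1)
  Position 8: 'd' -> MATCH (count: 2)
  Position 9: 'd' -> MATCH (count: 3)
Total occurrences of 'd': 3

3


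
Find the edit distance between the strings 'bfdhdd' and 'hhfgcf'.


Building DP table for s1='bfdhdd' (len 6) and s2='hhfgcf' (len 6):
       h  h  f  g  c  f
    0  1  2  3  4  5  6
  b 1  1  2  3  4  5  6
  f 2  2  2  2  3  4  5
  d 3  3  3  3  3  4  5
  h 4  3  3  4  4  4  5
  d 5  4  4  4  5  5  5
  d 6  5  5  5  5  6  6
Edit distance = dp[6][6] = 6

6


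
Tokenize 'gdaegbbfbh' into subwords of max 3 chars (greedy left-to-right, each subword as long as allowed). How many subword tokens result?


'gdaegbbfbh' has 10 characters.
Chunking with max size 3:
  Chunk 1: 'gda' (positions 0-2)
  Chunk 2: 'egb' (positions 3-5)
  Chunk 3: 'bfb' (positions 6-8)
  Chunk 4: 'h' (positions 9-9)
Total chunks: ceil(10 / 3) = 4

4


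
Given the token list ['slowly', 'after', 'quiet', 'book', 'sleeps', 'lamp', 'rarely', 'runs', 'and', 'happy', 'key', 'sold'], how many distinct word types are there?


Listing all tokens and tracking unique types:
  Token 1: 'slowly' -> NEW (unique so far: 1)
  Token 2: 'after' -> NEW (unique so far: 2)
  Token 3: 'quiet' -> NEW (unique so far: 3)
  Token 4: 'book' -> NEW (unique so far: 4)
  Token 5: 'sleeps' -> NEW (unique so far: 5)
  Token 6: 'lamp' -> NEW (unique so far: 6)
  Token 7: 'rarely' -> NEW (unique so far: 7)
  Token 8: 'runs' -> NEW (unique so far: 8)
  Token 9: 'and' -> NEW (unique so far: 9)
  Token 10: 'happy' -> NEW (unique so far: 10)
  Token 11: 'key' -> NEW (unique so far: 11)
  Token 12: 'sold' -> NEW (unique so far: 12)
Unique types: ('after', 'and', 'book', 'happy', 'key', 'lamp', 'quiet', 'rarely', 'runs', 'sleeps', 'slowly', 'sold')
Vocabulary size: 12

12


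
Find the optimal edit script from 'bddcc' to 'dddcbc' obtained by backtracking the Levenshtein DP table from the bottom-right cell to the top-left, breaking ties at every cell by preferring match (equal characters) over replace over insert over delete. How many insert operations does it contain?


Edit distance = 2. Backtracking from cell (5, 6) with preference match > replace > insert > delete,
then listing the resulting alignment 'bddcc' -> 'dddcbc' left to right:
  Step 1: replace b->d
  Step 2: keep 'd'
  Step 3: keep 'd'
  Step 4: keep 'c'
  Step 5: insert 'b' [insertion #1]
  Step 6: keep 'c'
Total insertions: 1

1


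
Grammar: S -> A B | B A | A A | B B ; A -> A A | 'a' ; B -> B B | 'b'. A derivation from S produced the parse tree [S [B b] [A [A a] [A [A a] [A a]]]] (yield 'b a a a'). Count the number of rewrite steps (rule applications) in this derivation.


Every bracketed nonterminal node [X ...] in the tree is produced by exactly one rule application.
Reading the tree off as a leftmost derivation:
  Step 1: S  =>  B A   (applied S -> B A)
  Step 2: B A  =>  b A   (applied B -> b)
  Step 3: b A  =>  b A A   (applied A -> A A)
  Step 4: b A A  =>  b a A   (applied A -> a)
  Step 5: b a A  =>  b a A A   (applied A -> A A)
  Step 6: b a A A  =>  b a a A   (applied A -> a)
  Step 7: b a a A  =>  b a a a   (applied A -> a)
Final yield: b a a a
Total rewrite steps: 7

7


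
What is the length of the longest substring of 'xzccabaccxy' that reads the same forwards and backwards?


Scanning 'xzccabaccxy' for palindromic substrings.
Substring at positions 2-8: 'ccabacc'.
Check: reverse('ccabacc') = 'ccabacc' -> palindrome confirmed.
Neighbouring characters ('z' / 'x') break symmetry, so it cannot extend further.
No longer palindromic substring exists; longest length = 7

7


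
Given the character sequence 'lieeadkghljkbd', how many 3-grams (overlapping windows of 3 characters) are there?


String 'lieeadkghljkbd' has length L = 14.
Number of overlapping n-grams = L - n + 1
Substituting: 14 - 3 + 1 = 12

12


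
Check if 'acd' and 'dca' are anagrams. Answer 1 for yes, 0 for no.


Sort characters of 'acd': 'acd'
Sort characters of 'dca': 'acd'
Sorted forms match -> they ARE anagrams
Result: 1

1


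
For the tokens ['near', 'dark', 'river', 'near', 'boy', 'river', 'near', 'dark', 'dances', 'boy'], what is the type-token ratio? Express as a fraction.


Tokens: 10
Unique types: ('boy', 'dances', 'dark', 'near', 'river') = 5
TTR = 5/10
Simplify: divide both by 5 -> 1/2
TTR = 1/2

1/2


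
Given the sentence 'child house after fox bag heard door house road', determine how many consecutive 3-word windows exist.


Word trigrams from [9] words:
  Trigram 1: (child house after)
  Trigram 2: (house after fox)
  Trigram 3: (after fox bag)
  Trigram 4: (fox bag heard)
  Trigram 5: (bag heard door)
  Trigram 6: (heard door house)
  Trigram 7: (door house road)
Total word trigrams: 9 - 2 = 7

7


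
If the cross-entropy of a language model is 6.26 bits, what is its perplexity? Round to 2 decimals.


Perplexity formula: PP = 2^H
H = 6.26
PP = 2^6.26
Decompose: 2^6.26 = 2^6 * 2^0.26
2^6 = 64, 2^0.26 ~ 1.1974787
PP ~ 64 * 1.1974787 = 76.6386368
Rounded to 2 decimals: 76.64

76.64


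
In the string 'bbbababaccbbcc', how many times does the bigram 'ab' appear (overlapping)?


Scanning 'bbbababaccbbcc' for bigram 'ab':
  Position 0: 'bb' -> no
  Position 1: 'bb' -> no
  Position 2: 'ba' -> no
  Position 3: 'ab' -> MATCH
  Position 4: 'ba' -> no
  Position 5: 'ab' -> MATCH
  Position 6: 'ba' -> no
  Position 7: 'ac' -> no
  Position 8: 'cc' -> no
  Position 9: 'cb' -> no
  Position 10: 'bb' -> no
  Position 11: 'bc' -> no
  Position 12: 'cc' -> no
Total matches: 2

2


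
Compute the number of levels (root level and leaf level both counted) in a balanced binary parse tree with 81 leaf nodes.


In a balanced binary tree with n leaves the deepest leaf is ceil(log2(n)) edges below the root,
so counting node levels inclusive of root and leaves gives ceil(log2(n)) + 1 levels.
log2(81) = 6.3399
ceil(6.3399) = 7
levels = 7 + 1 = 8

8


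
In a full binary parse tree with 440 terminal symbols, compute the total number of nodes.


Leaf nodes (terminals): 440
Internal nodes = n - 1 = 440 - 1 = 439
Total = leaves + internal = 440 + 439 = 879

879


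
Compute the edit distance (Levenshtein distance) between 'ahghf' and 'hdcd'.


Building DP table for s1='ahghf' (len 5) and s2='hdcd' (len 4):
       h  d  c  d
    0  1  2  3  4
  a 1  1  2  3  4
  h 2  1  2  3  4
  g 3  2  2  3  4
  h 4  3  3  3  4
  f 5  4  4  4  4
Edit distance = dp[5][4] = 4

4


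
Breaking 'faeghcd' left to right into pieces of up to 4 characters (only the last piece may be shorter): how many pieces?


'faeghcd' has 7 characters.
Chunking with max size 4:
  Chunk 1: 'faeg' (positions 0-3)
  Chunk 2: 'hcd' (positions 4-6)
Total chunks: ceil(7 / 4) = 2

2


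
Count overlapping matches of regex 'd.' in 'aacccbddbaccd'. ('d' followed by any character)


Pattern: d. means 'd' followed by any character.
Scanning 'aacccbddbaccd' position-by-position:
  Pos 0: window 'aa' -> no
  Pos 1: window 'ac' -> no
  Pos 2: window 'cc' -> no
  Pos 3: window 'cc' -> no
  Pos 4: window 'cb' -> no
  Pos 5: window 'bd' -> no
  Pos 6: window 'dd' -> MATCH
  Pos 7: window 'db' -> MATCH
  Pos 8: window 'ba' -> no
  Pos 9: window 'ac' -> no
  Pos 10: window 'cc' -> no
  Pos 11: window 'cd' -> no
  Pos 12: window 'd' -> no
Total matches: 2

2


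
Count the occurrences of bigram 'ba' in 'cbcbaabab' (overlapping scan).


Scanning 'cbcbaabab' for bigram 'ba':
  Position 0: 'cb' -> no
  Position 1: 'bc' -> no
  Position 2: 'cb' -> no
  Position 3: 'ba' -> MATCH
  Position 4: 'aa' -> no
  Position 5: 'ab' -> no
  Position 6: 'ba' -> MATCH
  Position 7: 'ab' -> no
Total matches: 2

2


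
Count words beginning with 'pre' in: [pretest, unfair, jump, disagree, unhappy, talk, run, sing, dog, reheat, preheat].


Checking each word for prefix 'pre':
  'pretest' -> YES, starts with 'pre' (count: 1)
  'unfair' -> no (count: 1)
  'jump' -> no (count: 1)
  'disagree' -> no (count: 1)
  'unhappy' -> no (count: 1)
  'talk' -> no (count: 1)
  'run' -> no (count: 1)
  'sing' -> no (count: 1)
  'dog' -> no (count: 1)
  'reheat' -> no (count: 1)
  'preheat' -> YES, starts with 'pre' (count: 2)
Total with prefix 'pre': 2

2


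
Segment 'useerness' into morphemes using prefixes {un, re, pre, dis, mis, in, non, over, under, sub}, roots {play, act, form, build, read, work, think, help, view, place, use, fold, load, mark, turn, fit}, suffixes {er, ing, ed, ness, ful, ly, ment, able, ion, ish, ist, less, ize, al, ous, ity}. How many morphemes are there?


Segmenting 'useerness' against the inventory:
  'use' -> root (morpheme 1)
  'er' -> suffix (morpheme 2)
  'ness' -> suffix (morpheme 3)
Total morphemes: 3

3


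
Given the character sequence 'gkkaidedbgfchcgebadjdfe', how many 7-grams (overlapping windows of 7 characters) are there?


String 'gkkaidedbgfchcgebadjdfe' has length L = 23.
Number of overlapping n-grams = L - n + 1
Substituting: 23 - 7 + 1 = 17

17


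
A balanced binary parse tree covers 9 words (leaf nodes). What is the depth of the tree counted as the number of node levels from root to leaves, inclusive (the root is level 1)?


In a balanced binary tree with n leaves the deepest leaf is ceil(log2(n)) edges below the root,
so counting node levels inclusive of root and leaves gives ceil(log2(n)) + 1 levels.
log2(9) = 3.1699
ceil(3.1699) = 4
levels = 4 + 1 = 5

5


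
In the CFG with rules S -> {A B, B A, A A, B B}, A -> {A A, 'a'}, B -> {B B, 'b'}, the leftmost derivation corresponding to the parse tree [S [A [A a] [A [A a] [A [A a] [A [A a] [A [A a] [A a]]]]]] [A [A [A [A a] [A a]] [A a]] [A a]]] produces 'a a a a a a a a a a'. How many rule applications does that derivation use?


Every bracketed nonterminal node [X ...] in the tree is produced by exactly one rule application.
Reading the tree off as a leftmost derivation:
  Step 1: S  =>  A A   (applied S -> A A)
  Step 2: A A  =>  A A A   (applied A -> A A)
  Step 3: A A A  =>  a A A   (applied A -> a)
  Step 4: a A A  =>  a A A A   (applied A -> A A)
  Step 5: a A A A  =>  a a A A   (applied A -> a)
  Step 6: a a A A  =>  a a A A A   (applied A -> A A)
  Step 7: a a A A A  =>  a a a A A   (applied A -> a)
  Step 8: a a a A A  =>  a a a A A A   (applied A -> A A)
  Step 9: a a a A A A  =>  a a a a A A   (applied A -> a)
  Step 10: a a a a A A  =>  a a a a A A A   (applied A -> A A)
  Step 11: a a a a A A A  =>  a a a a a A A   (applied A -> a)
  Step 12: a a a a a A A  =>  a a a a a a A   (applied A -> a)
  Step 13: a a a a a a A  =>  a a a a a a A A   (applied A -> A A)
  Step 14: a a a a a a A A  =>  a a a a a a A A A   (applied A -> A A)
  Step 15: a a a a a a A A A  =>  a a a a a a A A A A   (applied A -> A A)
  Step 16: a a a a a a A A A A  =>  a a a a a a a A A A   (applied A -> a)
  Step 17: a a a a a a a A A A  =>  a a a a a a a a A A   (applied A -> a)
  Step 18: a a a a a a a a A A  =>  a a a a a a a a a A   (applied A -> a)
  Step 19: a a a a a a a a a A  =>  a a a a a a a a a a   (applied A -> a)
Final yield: a a a a a a a a a a
Total rewrite steps: 19

19
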